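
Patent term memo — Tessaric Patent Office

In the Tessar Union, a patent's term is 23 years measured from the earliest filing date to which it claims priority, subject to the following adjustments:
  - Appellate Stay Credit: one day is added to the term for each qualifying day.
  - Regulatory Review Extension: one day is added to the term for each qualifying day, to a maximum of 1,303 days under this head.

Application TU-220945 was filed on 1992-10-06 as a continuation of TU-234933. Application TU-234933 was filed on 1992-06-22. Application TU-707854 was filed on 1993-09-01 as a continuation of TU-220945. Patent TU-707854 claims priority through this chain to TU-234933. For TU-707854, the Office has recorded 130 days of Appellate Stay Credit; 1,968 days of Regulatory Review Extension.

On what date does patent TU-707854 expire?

2019-05-25

Earliest priority filing: 22 June 1992.
Base term: 22 June 1992 + 23 years → 22 June 2015.
Appellate Stay Credit: +130 days → 30 October 2015.
Regulatory Review Extension: 1968 days claimed exceeds the 1303-day cap, so +1303 days → 25 May 2019.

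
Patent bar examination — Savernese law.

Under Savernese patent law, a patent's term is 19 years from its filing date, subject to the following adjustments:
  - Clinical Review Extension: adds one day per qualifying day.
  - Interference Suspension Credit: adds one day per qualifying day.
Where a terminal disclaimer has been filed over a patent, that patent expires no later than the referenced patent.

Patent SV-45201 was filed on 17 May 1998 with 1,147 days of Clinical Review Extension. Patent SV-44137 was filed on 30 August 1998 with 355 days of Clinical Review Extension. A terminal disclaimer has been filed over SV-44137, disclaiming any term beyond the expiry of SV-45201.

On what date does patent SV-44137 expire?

Natural term of SV-44137:
  Base: filing + 19 years → 30 August 2017.
  Clinical Review Extension: +355 days → 20 August 2018.
Expiry of referenced patent SV-45201:
  Base: filing + 19 years → 17 May 2017.
  Clinical Review Extension: +1147 days → 7 July 2020.
Terminal disclaimer: SV-44137 expires on the earlier of 20 August 2018 and 7 July 2020.

2018-08-20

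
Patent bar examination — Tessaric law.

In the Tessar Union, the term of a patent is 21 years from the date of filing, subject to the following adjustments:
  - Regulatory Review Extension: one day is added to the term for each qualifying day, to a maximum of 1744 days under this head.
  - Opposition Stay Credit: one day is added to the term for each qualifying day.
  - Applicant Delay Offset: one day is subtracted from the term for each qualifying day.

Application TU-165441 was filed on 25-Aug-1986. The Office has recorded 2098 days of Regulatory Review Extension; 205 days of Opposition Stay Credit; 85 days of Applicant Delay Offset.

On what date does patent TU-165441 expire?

2012-10-01

Base term: filing date + 21 years → 25 August 2007.
Regulatory Review Extension: 2098 days claimed exceeds the 1744-day cap, so +1744 days → 3 June 2012.
Opposition Stay Credit: +205 days → 25 December 2012.
Applicant Delay Offset: −85 days → 1 October 2012.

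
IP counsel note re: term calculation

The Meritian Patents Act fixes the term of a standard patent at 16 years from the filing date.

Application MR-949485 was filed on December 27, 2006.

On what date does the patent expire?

December 27, 2022

Filing date + 16 years → 27 December 2022.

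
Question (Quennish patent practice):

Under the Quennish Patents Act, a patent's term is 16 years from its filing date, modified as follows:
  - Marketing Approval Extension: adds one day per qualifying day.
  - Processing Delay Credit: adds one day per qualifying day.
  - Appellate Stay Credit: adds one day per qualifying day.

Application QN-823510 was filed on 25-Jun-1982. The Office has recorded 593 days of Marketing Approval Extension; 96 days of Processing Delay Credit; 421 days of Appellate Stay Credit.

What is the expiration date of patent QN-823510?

July 9, 2001

Base term: filing date + 16 years → 25 June 1998.
Marketing Approval Extension: +593 days → 8 February 2000.
Processing Delay Credit: +96 days → 14 May 2000.
Appellate Stay Credit: +421 days → 9 July 2001.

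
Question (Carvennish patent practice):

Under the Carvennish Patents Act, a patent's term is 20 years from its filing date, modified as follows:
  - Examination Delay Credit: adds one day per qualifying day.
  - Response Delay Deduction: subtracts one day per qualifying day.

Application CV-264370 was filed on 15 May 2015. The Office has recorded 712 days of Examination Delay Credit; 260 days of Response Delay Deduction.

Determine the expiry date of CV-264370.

August 9, 2036

Base term: filing date + 20 years → 15 May 2035.
Examination Delay Credit: +712 days → 26 April 2037.
Response Delay Deduction: −260 days → 9 August 2036.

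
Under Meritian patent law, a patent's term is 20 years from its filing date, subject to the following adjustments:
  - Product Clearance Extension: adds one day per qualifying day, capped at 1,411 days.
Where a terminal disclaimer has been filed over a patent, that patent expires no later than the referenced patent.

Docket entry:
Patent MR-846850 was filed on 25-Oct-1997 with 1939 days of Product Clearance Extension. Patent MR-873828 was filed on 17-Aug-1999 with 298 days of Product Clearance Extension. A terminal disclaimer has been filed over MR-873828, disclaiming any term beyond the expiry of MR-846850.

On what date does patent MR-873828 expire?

Natural term of MR-873828:
  Base: filing + 20 years → 17 August 2019.
  Product Clearance Extension: 298 days (within the 1411-day cap) → +298 days → 10 June 2020.
Expiry of referenced patent MR-846850:
  Base: filing + 20 years → 25 October 2017.
  Product Clearance Extension: 1939 days claimed exceeds the 1411-day cap, so +1411 days → 5 September 2021.
Terminal disclaimer: MR-873828 expires on the earlier of 10 June 2020 and 5 September 2021.

June 10, 2020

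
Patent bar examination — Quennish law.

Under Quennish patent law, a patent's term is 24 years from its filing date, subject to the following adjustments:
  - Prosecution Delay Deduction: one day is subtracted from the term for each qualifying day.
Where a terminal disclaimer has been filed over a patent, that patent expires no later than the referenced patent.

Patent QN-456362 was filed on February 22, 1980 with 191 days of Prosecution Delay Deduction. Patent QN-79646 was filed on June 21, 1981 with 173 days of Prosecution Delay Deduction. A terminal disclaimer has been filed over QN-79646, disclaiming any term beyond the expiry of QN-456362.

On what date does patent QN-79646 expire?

August 15, 2003

Natural term of QN-79646:
  Base: filing + 24 years → 21 June 2005.
  Prosecution Delay Deduction: −173 days → 30 December 2004.
Expiry of referenced patent QN-456362:
  Base: filing + 24 years → 22 February 2004.
  Prosecution Delay Deduction: −191 days → 15 August 2003.
Terminal disclaimer: QN-79646 expires on the earlier of 30 December 2004 and 15 August 2003.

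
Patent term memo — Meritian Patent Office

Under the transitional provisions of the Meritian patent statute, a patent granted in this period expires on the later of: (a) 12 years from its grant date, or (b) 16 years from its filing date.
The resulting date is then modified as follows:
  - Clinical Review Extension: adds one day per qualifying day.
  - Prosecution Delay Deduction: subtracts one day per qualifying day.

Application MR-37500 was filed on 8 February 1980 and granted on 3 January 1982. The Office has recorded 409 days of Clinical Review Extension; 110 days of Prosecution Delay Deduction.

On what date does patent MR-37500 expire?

(a) grant + 12 years → 3 January 1994.
(b) filing + 16 years → 8 February 1996.
Later of the two: 8 February 1996.
Clinical Review Extension: +409 days → 23 March 1997.
Prosecution Delay Deduction: −110 days → 3 December 1996.

December 3, 1996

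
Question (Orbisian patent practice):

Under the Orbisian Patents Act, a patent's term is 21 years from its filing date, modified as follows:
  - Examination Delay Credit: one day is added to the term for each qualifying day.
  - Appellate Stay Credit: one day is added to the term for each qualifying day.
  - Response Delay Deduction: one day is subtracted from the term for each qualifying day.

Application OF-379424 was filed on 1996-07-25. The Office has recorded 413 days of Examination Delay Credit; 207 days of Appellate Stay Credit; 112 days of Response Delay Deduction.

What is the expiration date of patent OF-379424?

December 15, 2018

Base term: filing date + 21 years → 25 July 2017.
Examination Delay Credit: +413 days → 11 September 2018.
Appellate Stay Credit: +207 days → 6 April 2019.
Response Delay Deduction: −112 days → 15 December 2018.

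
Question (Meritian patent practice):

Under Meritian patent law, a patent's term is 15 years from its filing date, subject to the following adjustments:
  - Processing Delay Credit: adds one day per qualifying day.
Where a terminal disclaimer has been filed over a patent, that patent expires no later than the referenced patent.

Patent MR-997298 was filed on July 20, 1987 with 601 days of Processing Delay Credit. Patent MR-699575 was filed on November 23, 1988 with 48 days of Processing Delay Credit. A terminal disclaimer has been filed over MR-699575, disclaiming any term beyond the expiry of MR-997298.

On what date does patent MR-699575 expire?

Natural term of MR-699575:
  Base: filing + 15 years → 23 November 2003.
  Processing Delay Credit: +48 days → 10 January 2004.
Expiry of referenced patent MR-997298:
  Base: filing + 15 years → 20 July 2002.
  Processing Delay Credit: +601 days → 12 March 2004.
Terminal disclaimer: MR-699575 expires on the earlier of 10 January 2004 and 12 March 2004.

2004-01-10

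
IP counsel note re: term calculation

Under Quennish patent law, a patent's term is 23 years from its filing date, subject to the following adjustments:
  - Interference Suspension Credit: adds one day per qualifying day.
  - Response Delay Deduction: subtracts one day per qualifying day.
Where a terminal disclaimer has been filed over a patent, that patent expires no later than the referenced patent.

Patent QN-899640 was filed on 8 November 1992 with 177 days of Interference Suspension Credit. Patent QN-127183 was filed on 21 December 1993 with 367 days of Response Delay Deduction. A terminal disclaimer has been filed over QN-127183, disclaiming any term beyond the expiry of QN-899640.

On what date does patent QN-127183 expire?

Natural term of QN-127183:
  Base: filing + 23 years → 21 December 2016.
  Response Delay Deduction: −367 days → 20 December 2015.
Expiry of referenced patent QN-899640:
  Base: filing + 23 years → 8 November 2015.
  Interference Suspension Credit: +177 days → 3 May 2016.
Terminal disclaimer: QN-127183 expires on the earlier of 20 December 2015 and 3 May 2016.

December 20, 2015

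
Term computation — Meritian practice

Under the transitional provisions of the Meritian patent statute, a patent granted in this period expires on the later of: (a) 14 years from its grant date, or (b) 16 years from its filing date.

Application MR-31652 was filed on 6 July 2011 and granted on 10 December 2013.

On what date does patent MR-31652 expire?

(a) grant + 14 years → 10 December 2027.
(b) filing + 16 years → 6 July 2027.
Later of the two: 10 December 2027.

2027-12-10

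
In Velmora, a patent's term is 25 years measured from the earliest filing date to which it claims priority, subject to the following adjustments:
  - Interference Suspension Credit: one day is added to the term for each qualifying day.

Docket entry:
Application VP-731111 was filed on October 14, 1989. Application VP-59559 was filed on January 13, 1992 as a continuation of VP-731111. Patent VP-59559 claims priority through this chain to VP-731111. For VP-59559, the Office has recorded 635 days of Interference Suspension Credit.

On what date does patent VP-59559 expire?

Earliest priority filing: 14 October 1989.
Base term: 14 October 1989 + 25 years → 14 October 2014.
Interference Suspension Credit: +635 days → 10 July 2016.

July 10, 2016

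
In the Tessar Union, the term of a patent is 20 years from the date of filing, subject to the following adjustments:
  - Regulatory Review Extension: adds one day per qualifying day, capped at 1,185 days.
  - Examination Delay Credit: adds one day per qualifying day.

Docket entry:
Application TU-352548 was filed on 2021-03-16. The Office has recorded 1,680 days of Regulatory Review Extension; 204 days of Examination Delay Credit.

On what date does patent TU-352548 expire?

Base term: filing date + 20 years → 16 March 2041.
Regulatory Review Extension: 1680 days claimed exceeds the 1185-day cap, so +1185 days → 13 June 2044.
Examination Delay Credit: +204 days → 3 January 2045.

January 3, 2045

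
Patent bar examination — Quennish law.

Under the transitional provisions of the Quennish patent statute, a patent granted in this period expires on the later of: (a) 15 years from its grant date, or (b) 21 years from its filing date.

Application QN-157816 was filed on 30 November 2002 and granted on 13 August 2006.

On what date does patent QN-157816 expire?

(a) grant + 15 years → 13 August 2021.
(b) filing + 21 years → 30 November 2023.
Later of the two: 30 November 2023.

November 30, 2023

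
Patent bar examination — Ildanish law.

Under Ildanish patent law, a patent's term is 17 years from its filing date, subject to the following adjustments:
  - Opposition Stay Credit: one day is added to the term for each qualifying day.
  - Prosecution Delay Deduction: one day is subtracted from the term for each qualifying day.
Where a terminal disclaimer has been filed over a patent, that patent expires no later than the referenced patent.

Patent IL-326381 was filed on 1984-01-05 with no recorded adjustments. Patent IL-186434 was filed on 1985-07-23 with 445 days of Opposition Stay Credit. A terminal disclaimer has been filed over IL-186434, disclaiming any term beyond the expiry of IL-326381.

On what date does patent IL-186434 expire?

Natural term of IL-186434:
  Base: filing + 17 years → 23 July 2002.
  Opposition Stay Credit: +445 days → 11 October 2003.
Expiry of referenced patent IL-326381:
  Base: filing + 17 years → 5 January 2001.
Terminal disclaimer: IL-186434 expires on the earlier of 11 October 2003 and 5 January 2001.

January 5, 2001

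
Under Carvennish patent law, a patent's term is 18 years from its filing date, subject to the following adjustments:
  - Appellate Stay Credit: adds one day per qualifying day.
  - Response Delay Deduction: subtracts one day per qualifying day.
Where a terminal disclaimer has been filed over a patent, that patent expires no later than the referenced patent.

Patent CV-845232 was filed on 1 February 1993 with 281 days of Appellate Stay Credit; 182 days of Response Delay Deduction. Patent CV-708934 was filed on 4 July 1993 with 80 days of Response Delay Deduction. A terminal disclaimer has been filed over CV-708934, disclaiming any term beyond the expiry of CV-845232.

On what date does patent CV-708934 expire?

Natural term of CV-708934:
  Base: filing + 18 years → 4 July 2011.
  Response Delay Deduction: −80 days → 15 April 2011.
Expiry of referenced patent CV-845232:
  Base: filing + 18 years → 1 February 2011.
  Appellate Stay Credit: +281 days → 9 November 2011.
  Response Delay Deduction: −182 days → 11 May 2011.
Terminal disclaimer: CV-708934 expires on the earlier of 15 April 2011 and 11 May 2011.

April 15, 2011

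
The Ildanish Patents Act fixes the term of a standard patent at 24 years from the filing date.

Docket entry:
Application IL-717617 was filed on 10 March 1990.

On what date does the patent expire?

Filing date + 24 years → 10 March 2014.

2014-03-10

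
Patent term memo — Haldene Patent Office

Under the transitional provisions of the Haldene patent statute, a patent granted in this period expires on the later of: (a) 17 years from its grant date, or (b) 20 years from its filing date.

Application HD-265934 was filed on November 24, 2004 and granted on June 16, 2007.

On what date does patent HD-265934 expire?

November 24, 2024

(a) grant + 17 years → 16 June 2024.
(b) filing + 20 years → 24 November 2024.
Later of the two: 24 November 2024.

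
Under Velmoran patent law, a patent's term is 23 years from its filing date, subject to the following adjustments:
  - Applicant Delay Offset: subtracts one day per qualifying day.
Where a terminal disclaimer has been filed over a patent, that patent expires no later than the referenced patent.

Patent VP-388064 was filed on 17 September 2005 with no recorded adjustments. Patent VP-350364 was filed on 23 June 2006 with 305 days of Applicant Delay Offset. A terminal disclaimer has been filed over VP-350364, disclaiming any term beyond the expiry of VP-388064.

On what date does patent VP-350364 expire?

Natural term of VP-350364:
  Base: filing + 23 years → 23 June 2029.
  Applicant Delay Offset: −305 days → 22 August 2028.
Expiry of referenced patent VP-388064:
  Base: filing + 23 years → 17 September 2028.
Terminal disclaimer: VP-350364 expires on the earlier of 22 August 2028 and 17 September 2028.

2028-08-22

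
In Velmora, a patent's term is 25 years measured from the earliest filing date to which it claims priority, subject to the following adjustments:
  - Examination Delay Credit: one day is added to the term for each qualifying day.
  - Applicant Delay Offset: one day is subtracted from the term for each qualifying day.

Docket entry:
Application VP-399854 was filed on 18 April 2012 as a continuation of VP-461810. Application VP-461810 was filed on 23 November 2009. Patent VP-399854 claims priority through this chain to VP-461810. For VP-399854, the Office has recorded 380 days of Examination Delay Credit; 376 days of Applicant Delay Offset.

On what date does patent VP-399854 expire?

Earliest priority filing: 23 November 2009.
Base term: 23 November 2009 + 25 years → 23 November 2034.
Examination Delay Credit: +380 days → 8 December 2035.
Applicant Delay Offset: −376 days → 27 November 2034.

2034-11-27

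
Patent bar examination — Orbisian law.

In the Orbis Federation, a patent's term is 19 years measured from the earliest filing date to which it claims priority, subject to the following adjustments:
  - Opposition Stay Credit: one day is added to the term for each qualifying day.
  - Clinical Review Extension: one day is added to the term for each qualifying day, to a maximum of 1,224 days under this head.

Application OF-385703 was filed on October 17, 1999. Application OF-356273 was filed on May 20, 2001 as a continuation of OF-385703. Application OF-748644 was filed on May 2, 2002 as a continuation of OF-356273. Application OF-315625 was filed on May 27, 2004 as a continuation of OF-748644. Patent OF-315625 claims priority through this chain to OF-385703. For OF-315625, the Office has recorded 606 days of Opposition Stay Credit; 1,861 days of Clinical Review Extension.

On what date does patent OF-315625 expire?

Earliest priority filing: 17 October 1999.
Base term: 17 October 1999 + 19 years → 17 October 2018.
Opposition Stay Credit: +606 days → 14 June 2020.
Clinical Review Extension: 1861 days claimed exceeds the 1224-day cap, so +1224 days → 21 October 2023.

2023-10-21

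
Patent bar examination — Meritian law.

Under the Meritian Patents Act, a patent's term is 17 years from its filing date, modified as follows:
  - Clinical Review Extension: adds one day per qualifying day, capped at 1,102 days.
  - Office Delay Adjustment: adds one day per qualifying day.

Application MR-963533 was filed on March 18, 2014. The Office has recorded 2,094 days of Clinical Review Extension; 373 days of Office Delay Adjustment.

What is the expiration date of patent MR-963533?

Base term: filing date + 17 years → 18 March 2031.
Clinical Review Extension: 2094 days claimed exceeds the 1102-day cap, so +1102 days → 24 March 2034.
Office Delay Adjustment: +373 days → 1 April 2035.

2035-04-01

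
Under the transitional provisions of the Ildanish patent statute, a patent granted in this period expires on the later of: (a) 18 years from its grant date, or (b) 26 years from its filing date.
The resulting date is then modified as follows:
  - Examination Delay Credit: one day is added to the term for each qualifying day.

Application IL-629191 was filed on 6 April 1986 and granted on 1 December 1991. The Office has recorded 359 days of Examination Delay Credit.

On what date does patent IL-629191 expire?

(a) grant + 18 years → 1 December 2009.
(b) filing + 26 years → 6 April 2012.
Later of the two: 6 April 2012.
Examination Delay Credit: +359 days → 31 March 2013.

2013-03-31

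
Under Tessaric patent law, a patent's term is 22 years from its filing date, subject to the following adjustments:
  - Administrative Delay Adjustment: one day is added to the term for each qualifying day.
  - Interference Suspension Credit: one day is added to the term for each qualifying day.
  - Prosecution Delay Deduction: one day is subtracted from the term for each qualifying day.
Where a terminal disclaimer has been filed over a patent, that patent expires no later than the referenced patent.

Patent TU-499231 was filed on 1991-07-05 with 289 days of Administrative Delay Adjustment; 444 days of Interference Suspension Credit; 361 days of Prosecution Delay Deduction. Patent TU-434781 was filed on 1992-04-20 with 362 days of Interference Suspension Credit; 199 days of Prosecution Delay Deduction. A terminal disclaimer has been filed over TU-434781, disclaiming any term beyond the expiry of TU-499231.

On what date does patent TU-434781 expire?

July 12, 2014

Natural term of TU-434781:
  Base: filing + 22 years → 20 April 2014.
  Interference Suspension Credit: +362 days → 17 April 2015.
  Prosecution Delay Deduction: −199 days → 30 September 2014.
Expiry of referenced patent TU-499231:
  Base: filing + 22 years → 5 July 2013.
  Administrative Delay Adjustment: +289 days → 20 April 2014.
  Interference Suspension Credit: +444 days → 8 July 2015.
  Prosecution Delay Deduction: −361 days → 12 July 2014.
Terminal disclaimer: TU-434781 expires on the earlier of 30 September 2014 and 12 July 2014.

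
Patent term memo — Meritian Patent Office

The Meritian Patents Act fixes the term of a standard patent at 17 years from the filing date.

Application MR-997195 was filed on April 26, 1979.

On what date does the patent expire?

1996-04-26

Filing date + 17 years → 26 April 1996.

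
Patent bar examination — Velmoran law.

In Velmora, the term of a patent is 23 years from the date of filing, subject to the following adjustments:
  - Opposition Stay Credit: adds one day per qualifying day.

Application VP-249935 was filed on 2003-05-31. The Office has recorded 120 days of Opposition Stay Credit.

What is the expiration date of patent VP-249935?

September 28, 2026

Base term: filing date + 23 years → 31 May 2026.
Opposition Stay Credit: +120 days → 28 September 2026.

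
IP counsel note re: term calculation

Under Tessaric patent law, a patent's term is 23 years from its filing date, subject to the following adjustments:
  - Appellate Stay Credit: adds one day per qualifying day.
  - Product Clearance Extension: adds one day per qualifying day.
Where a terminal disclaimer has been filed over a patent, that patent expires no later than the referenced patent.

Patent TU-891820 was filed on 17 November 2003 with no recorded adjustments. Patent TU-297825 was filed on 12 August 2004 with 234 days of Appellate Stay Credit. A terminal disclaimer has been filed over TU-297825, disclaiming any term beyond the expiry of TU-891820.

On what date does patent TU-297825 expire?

Natural term of TU-297825:
  Base: filing + 23 years → 12 August 2027.
  Appellate Stay Credit: +234 days → 2 April 2028.
Expiry of referenced patent TU-891820:
  Base: filing + 23 years → 17 November 2026.
Terminal disclaimer: TU-297825 expires on the earlier of 2 April 2028 and 17 November 2026.

November 17, 2026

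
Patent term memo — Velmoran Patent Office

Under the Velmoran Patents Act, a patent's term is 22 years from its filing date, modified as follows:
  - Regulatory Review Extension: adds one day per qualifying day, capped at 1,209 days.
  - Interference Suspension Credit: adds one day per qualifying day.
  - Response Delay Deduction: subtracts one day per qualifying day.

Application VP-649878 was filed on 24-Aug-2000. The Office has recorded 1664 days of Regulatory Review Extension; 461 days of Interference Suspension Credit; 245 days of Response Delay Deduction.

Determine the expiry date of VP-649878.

Base term: filing date + 22 years → 24 August 2022.
Regulatory Review Extension: 1664 days claimed exceeds the 1209-day cap, so +1209 days → 15 December 2025.
Interference Suspension Credit: +461 days → 21 March 2027.
Response Delay Deduction: −245 days → 19 July 2026.

July 19, 2026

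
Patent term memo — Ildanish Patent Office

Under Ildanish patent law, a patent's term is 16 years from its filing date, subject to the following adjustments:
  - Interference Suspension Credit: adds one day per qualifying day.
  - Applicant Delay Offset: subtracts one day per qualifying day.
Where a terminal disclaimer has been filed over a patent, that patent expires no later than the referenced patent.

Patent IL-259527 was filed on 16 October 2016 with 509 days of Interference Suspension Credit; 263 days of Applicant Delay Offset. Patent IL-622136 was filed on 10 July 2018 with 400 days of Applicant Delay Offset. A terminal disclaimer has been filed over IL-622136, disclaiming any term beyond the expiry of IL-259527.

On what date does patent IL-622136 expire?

June 5, 2033

Natural term of IL-622136:
  Base: filing + 16 years → 10 July 2034.
  Applicant Delay Offset: −400 days → 5 June 2033.
Expiry of referenced patent IL-259527:
  Base: filing + 16 years → 16 October 2032.
  Interference Suspension Credit: +509 days → 9 March 2034.
  Applicant Delay Offset: −263 days → 19 June 2033.
Terminal disclaimer: IL-622136 expires on the earlier of 5 June 2033 and 19 June 2033.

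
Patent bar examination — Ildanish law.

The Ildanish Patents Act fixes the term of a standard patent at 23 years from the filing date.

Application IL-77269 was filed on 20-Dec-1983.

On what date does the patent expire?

December 20, 2006

Filing date + 23 years → 20 December 2006.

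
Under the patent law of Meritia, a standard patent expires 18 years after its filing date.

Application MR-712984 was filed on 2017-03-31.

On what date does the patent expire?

2035-03-31

Filing date + 18 years → 31 March 2035.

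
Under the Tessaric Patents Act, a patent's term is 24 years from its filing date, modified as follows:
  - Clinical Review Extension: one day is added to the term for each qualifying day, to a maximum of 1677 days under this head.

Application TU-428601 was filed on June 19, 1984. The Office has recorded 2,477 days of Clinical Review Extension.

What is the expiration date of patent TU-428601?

Base term: filing date + 24 years → 19 June 2008.
Clinical Review Extension: 2477 days claimed exceeds the 1677-day cap, so +1677 days → 21 January 2013.

2013-01-21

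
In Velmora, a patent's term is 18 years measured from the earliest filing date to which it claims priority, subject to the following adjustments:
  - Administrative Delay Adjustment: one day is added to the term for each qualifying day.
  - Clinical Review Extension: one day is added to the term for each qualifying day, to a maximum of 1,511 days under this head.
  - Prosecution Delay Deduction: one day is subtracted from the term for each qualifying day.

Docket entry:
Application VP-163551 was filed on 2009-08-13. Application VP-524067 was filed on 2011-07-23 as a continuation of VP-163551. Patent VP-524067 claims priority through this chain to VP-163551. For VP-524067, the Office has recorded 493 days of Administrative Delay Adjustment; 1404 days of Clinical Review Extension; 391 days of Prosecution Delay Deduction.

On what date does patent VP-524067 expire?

Earliest priority filing: 13 August 2009.
Base term: 13 August 2009 + 18 years → 13 August 2027.
Administrative Delay Adjustment: +493 days → 18 December 2028.
Clinical Review Extension: 1404 days (within the 1511-day cap) → +1404 days → 22 October 2032.
Prosecution Delay Deduction: −391 days → 27 September 2031.

2031-09-27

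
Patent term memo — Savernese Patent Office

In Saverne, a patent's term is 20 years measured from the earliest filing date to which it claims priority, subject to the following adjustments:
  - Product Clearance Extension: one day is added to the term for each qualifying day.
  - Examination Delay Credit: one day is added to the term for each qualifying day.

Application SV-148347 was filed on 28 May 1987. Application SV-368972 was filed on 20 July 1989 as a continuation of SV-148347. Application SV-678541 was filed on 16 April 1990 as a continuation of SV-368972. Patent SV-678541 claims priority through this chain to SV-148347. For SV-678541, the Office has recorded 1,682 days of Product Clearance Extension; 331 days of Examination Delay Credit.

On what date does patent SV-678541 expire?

2012-11-30

Earliest priority filing: 28 May 1987.
Base term: 28 May 1987 + 20 years → 28 May 2007.
Product Clearance Extension: +1682 days → 4 January 2012.
Examination Delay Credit: +331 days → 30 November 2012.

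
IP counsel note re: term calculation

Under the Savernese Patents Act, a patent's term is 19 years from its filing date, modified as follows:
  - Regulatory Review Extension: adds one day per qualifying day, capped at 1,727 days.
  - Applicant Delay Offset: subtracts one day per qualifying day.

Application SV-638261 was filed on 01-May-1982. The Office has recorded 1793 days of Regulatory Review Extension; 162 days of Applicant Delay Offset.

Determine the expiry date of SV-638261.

2005-08-13

Base term: filing date + 19 years → 1 May 2001.
Regulatory Review Extension: 1793 days claimed exceeds the 1727-day cap, so +1727 days → 22 January 2006.
Applicant Delay Offset: −162 days → 13 August 2005.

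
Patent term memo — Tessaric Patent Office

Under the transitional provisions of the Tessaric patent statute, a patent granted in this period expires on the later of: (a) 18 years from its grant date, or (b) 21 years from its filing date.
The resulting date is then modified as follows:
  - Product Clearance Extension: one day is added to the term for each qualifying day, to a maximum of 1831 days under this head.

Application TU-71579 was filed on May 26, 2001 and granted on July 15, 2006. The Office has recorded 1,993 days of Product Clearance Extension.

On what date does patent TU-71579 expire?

(a) grant + 18 years → 15 July 2024.
(b) filing + 21 years → 26 May 2022.
Later of the two: 15 July 2024.
Product Clearance Extension: 1993 days claimed exceeds the 1831-day cap, so +1831 days → 20 July 2029.

2029-07-20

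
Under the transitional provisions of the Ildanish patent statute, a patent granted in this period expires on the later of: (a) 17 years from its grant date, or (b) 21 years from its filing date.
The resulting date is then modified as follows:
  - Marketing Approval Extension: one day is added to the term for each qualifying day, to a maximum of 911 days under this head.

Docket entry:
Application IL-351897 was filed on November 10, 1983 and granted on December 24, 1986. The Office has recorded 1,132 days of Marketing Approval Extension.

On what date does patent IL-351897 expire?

May 10, 2007

(a) grant + 17 years → 24 December 2003.
(b) filing + 21 years → 10 November 2004.
Later of the two: 10 November 2004.
Marketing Approval Extension: 1132 days claimed exceeds the 911-day cap, so +911 days → 10 May 2007.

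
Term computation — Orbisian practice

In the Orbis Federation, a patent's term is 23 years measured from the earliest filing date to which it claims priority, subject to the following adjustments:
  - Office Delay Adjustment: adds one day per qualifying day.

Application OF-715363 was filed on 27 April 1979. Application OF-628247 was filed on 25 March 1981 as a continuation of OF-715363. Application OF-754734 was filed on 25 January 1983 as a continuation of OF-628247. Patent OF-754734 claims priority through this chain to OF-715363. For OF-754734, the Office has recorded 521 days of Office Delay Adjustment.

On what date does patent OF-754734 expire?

September 30, 2003

Earliest priority filing: 27 April 1979.
Base term: 27 April 1979 + 23 years → 27 April 2002.
Office Delay Adjustment: +521 days → 30 September 2003.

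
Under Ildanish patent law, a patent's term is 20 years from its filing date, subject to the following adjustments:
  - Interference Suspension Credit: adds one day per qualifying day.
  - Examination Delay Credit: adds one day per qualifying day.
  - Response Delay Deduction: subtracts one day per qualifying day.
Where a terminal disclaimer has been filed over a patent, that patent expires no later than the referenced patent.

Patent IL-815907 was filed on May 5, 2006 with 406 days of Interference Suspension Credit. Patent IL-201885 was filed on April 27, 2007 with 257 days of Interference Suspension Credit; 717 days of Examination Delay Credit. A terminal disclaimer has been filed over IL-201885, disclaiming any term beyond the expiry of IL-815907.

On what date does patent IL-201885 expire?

June 15, 2027

Natural term of IL-201885:
  Base: filing + 20 years → 27 April 2027.
  Interference Suspension Credit: +257 days → 9 January 2028.
  Examination Delay Credit: +717 days → 26 December 2029.
Expiry of referenced patent IL-815907:
  Base: filing + 20 years → 5 May 2026.
  Interference Suspension Credit: +406 days → 15 June 2027.
Terminal disclaimer: IL-201885 expires on the earlier of 26 December 2029 and 15 June 2027.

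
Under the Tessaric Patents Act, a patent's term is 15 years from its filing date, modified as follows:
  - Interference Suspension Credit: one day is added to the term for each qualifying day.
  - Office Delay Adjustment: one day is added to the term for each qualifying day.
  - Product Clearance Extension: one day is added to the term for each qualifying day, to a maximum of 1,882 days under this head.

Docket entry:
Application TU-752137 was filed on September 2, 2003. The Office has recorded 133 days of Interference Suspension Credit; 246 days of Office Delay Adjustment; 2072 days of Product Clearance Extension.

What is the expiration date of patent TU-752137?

2024-11-10

Base term: filing date + 15 years → 2 September 2018.
Interference Suspension Credit: +133 days → 13 January 2019.
Office Delay Adjustment: +246 days → 16 September 2019.
Product Clearance Extension: 2072 days claimed exceeds the 1882-day cap, so +1882 days → 10 November 2024.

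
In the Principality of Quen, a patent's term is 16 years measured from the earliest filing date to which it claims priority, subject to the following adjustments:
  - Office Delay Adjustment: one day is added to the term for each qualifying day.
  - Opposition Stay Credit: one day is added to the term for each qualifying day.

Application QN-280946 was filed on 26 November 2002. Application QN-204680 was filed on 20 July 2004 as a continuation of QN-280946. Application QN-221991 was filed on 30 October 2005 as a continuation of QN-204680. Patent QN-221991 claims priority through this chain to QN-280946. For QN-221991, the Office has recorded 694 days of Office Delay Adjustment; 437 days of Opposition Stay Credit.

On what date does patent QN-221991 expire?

2021-12-31

Earliest priority filing: 26 November 2002.
Base term: 26 November 2002 + 16 years → 26 November 2018.
Office Delay Adjustment: +694 days → 20 October 2020.
Opposition Stay Credit: +437 days → 31 December 2021.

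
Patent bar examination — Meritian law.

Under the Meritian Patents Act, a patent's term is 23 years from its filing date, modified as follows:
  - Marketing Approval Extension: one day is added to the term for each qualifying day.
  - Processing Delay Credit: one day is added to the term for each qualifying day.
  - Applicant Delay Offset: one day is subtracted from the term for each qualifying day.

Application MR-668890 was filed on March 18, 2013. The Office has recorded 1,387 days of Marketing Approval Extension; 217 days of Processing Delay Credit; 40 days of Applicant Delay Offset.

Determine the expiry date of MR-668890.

June 29, 2040

Base term: filing date + 23 years → 18 March 2036.
Marketing Approval Extension: +1387 days → 4 January 2040.
Processing Delay Credit: +217 days → 8 August 2040.
Applicant Delay Offset: −40 days → 29 June 2040.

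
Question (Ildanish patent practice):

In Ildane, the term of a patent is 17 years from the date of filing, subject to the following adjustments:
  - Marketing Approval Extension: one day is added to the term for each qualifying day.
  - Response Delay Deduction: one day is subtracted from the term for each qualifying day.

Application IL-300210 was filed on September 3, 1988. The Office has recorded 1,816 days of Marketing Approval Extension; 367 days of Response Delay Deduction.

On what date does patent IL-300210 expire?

August 22, 2009

Base term: filing date + 17 years → 3 September 2005.
Marketing Approval Extension: +1816 days → 24 August 2010.
Response Delay Deduction: −367 days → 22 August 2009.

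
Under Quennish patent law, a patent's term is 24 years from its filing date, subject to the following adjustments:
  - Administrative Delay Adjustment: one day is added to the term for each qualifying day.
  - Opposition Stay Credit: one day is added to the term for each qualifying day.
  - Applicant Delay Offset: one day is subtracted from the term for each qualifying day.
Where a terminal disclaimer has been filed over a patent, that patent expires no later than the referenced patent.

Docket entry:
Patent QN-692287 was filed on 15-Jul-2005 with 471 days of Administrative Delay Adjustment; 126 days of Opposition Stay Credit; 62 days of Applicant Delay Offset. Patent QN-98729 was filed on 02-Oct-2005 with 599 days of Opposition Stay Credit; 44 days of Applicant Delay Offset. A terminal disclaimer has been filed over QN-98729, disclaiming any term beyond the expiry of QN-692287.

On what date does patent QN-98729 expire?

January 1, 2031

Natural term of QN-98729:
  Base: filing + 24 years → 2 October 2029.
  Opposition Stay Credit: +599 days → 24 May 2031.
  Applicant Delay Offset: −44 days → 10 April 2031.
Expiry of referenced patent QN-692287:
  Base: filing + 24 years → 15 July 2029.
  Administrative Delay Adjustment: +471 days → 29 October 2030.
  Opposition Stay Credit: +126 days → 4 March 2031.
  Applicant Delay Offset: −62 days → 1 January 2031.
Terminal disclaimer: QN-98729 expires on the earlier of 10 April 2031 and 1 January 2031.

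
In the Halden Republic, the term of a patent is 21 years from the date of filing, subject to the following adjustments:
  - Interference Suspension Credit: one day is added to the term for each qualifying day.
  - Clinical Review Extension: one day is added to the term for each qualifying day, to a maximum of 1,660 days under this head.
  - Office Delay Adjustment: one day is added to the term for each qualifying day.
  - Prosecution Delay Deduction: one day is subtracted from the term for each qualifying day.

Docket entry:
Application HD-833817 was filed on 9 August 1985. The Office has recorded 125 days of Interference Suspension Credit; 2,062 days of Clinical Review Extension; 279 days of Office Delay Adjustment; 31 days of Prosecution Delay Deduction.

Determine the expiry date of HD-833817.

2012-03-03

Base term: filing date + 21 years → 9 August 2006.
Interference Suspension Credit: +125 days → 12 December 2006.
Clinical Review Extension: 2062 days claimed exceeds the 1660-day cap, so +1660 days → 29 June 2011.
Office Delay Adjustment: +279 days → 3 April 2012.
Prosecution Delay Deduction: −31 days → 3 March 2012.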